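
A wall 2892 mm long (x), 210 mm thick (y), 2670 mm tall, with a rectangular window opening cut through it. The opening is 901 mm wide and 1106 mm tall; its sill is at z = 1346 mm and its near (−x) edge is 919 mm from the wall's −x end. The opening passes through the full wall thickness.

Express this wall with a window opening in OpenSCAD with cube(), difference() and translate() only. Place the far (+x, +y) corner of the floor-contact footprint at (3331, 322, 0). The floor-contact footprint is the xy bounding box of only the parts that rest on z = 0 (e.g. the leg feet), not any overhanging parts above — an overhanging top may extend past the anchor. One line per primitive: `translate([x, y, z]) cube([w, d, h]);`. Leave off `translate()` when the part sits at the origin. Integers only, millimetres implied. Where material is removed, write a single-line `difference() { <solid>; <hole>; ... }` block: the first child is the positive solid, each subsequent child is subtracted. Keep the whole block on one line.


difference() { translate([439, 112, 0]) cube([2892, 210, 2670]); translate([1358, 112, 1346]) cube([901, 210, 1106]); }


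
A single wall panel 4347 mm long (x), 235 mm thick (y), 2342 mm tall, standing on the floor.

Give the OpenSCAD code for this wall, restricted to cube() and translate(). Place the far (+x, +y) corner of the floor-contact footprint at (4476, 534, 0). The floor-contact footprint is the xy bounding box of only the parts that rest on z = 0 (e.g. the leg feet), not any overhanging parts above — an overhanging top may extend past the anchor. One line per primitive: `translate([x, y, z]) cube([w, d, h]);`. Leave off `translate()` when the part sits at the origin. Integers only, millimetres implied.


translate([129, 299, 0]) cube([4347, 235, 2342]);


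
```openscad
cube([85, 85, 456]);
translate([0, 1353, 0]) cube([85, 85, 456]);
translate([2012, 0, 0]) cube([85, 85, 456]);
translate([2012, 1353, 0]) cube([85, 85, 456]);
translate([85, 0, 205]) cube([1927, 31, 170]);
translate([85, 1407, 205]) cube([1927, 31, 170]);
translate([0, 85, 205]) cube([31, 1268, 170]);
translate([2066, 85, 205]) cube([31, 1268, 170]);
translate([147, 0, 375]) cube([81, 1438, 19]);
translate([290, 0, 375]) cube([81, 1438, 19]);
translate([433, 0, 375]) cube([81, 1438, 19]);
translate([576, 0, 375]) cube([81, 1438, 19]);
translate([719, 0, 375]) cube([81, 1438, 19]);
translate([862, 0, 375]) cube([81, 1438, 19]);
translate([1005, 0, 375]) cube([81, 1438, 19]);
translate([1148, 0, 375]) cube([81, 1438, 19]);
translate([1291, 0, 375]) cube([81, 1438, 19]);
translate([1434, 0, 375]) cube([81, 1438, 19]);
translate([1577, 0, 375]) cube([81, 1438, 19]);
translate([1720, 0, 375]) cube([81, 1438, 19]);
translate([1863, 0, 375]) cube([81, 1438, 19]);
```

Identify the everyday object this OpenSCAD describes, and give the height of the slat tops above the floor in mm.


A bed frame. The slat-top height is 394 mm.

Four posts, four rails, and a row of slats — a bed frame. Slats sit on the rails at z = 205 + 170 = 375; with slat thickness 19, the top is 394 mm.


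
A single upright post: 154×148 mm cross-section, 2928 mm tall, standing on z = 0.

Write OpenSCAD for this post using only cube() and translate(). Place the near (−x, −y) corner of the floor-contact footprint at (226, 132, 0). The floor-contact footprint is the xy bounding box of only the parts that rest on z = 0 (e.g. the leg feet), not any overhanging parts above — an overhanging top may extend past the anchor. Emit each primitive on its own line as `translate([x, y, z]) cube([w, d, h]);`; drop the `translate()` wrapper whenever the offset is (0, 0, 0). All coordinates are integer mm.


translate([226, 132, 0]) cube([154, 148, 2928]);


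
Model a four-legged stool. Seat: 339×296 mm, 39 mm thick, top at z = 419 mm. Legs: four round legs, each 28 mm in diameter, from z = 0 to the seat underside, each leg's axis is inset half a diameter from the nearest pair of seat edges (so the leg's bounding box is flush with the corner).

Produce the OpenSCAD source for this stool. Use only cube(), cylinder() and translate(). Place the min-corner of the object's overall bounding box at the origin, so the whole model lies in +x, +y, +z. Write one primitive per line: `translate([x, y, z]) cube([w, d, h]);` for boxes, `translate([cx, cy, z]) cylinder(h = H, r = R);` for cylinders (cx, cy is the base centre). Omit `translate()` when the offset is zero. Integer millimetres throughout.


translate([0, 0, 380]) cube([339, 296, 39]);
translate([14, 14, 0]) cylinder(h = 380, r = 14);
translate([325, 14, 0]) cylinder(h = 380, r = 14);
translate([14, 282, 0]) cylinder(h = 380, r = 14);
translate([325, 282, 0]) cylinder(h = 380, r = 14);


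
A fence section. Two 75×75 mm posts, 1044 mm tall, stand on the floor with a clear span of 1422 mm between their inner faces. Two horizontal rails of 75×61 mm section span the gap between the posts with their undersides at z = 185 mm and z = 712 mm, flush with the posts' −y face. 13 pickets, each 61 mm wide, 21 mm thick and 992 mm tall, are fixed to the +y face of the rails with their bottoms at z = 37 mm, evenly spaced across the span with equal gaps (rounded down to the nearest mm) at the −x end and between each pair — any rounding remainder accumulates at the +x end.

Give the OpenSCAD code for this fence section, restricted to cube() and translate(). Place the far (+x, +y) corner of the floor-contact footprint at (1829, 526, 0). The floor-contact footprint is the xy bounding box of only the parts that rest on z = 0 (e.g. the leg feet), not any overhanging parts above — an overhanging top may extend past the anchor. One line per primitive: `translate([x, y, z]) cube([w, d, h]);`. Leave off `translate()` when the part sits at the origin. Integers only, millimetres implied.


translate([257, 451, 0]) cube([75, 75, 1044]);
translate([1754, 451, 0]) cube([75, 75, 1044]);
translate([332, 451, 185]) cube([1422, 75, 61]);
translate([332, 451, 712]) cube([1422, 75, 61]);
translate([376, 526, 37]) cube([61, 21, 992]);
translate([481, 526, 37]) cube([61, 21, 992]);
translate([586, 526, 37]) cube([61, 21, 992]);
translate([691, 526, 37]) cube([61, 21, 992]);
translate([796, 526, 37]) cube([61, 21, 992]);
translate([901, 526, 37]) cube([61, 21, 992]);
translate([1006, 526, 37]) cube([61, 21, 992]);
translate([1111, 526, 37]) cube([61, 21, 992]);
translate([1216, 526, 37]) cube([61, 21, 992]);
translate([1321, 526, 37]) cube([61, 21, 992]);
translate([1426, 526, 37]) cube([61, 21, 992]);
translate([1531, 526, 37]) cube([61, 21, 992]);
translate([1636, 526, 37]) cube([61, 21, 992]);


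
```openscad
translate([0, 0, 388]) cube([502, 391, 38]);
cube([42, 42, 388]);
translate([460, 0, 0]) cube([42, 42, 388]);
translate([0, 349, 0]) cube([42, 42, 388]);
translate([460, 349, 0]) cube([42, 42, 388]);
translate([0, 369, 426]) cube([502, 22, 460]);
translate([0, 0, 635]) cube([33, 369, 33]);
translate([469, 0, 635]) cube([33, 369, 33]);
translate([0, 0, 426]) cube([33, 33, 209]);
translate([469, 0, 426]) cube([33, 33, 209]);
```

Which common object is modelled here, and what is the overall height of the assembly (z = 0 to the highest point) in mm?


A chair. The overall height is 886 mm.

A slab on four corner posts with a tall panel at the back — a chair. The seat slab sits at z = 388 with thickness 38, and the 460 mm backrest starts at the seat top, so the overall height is 388 + 38 + 460 = 886 mm.


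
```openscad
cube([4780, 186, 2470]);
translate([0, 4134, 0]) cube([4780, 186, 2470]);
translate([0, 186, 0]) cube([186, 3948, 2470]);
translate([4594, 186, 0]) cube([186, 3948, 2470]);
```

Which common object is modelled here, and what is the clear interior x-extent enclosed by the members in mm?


A house (or room) frame. The interior width is 4408 mm.

Four 2470 mm walls enclosing a rectangle with no floor or roof — a room or house frame. Outside width is 4780 mm and wall thickness is 186 mm, so the interior width is 4780 − 2 × 186 = 4408 mm.


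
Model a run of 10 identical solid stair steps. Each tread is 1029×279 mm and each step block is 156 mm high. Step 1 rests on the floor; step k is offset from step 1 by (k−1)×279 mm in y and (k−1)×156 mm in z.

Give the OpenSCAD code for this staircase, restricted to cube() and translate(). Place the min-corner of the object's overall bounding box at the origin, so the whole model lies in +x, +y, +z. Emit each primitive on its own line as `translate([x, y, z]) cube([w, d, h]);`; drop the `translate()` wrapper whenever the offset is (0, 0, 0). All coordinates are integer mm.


cube([1029, 279, 156]);
translate([0, 279, 156]) cube([1029, 279, 156]);
translate([0, 558, 312]) cube([1029, 279, 156]);
translate([0, 837, 468]) cube([1029, 279, 156]);
translate([0, 1116, 624]) cube([1029, 279, 156]);
translate([0, 1395, 780]) cube([1029, 279, 156]);
translate([0, 1674, 936]) cube([1029, 279, 156]);
translate([0, 1953, 1092]) cube([1029, 279, 156]);
translate([0, 2232, 1248]) cube([1029, 279, 156]);
translate([0, 2511, 1404]) cube([1029, 279, 156]);


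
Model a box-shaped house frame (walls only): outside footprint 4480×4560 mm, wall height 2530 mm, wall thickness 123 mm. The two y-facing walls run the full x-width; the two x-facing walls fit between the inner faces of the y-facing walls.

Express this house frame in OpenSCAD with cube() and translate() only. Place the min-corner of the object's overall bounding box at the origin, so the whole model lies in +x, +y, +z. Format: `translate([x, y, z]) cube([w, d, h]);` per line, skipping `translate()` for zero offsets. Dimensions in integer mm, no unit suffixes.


cube([4480, 123, 2530]);
translate([0, 4437, 0]) cube([4480, 123, 2530]);
translate([0, 123, 0]) cube([123, 4314, 2530]);
translate([4357, 123, 0]) cube([123, 4314, 2530]);


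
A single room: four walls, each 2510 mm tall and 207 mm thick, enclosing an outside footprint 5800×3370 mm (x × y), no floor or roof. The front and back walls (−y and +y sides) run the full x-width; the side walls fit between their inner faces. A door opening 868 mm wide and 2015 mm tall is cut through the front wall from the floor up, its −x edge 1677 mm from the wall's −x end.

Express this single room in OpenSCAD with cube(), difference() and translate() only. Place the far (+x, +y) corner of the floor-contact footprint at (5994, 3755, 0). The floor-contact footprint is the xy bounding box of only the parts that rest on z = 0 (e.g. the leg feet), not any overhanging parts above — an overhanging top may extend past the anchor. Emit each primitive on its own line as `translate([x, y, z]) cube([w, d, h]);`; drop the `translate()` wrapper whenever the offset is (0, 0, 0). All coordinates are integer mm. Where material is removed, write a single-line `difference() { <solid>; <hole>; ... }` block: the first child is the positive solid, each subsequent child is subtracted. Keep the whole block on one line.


difference() { translate([194, 385, 0]) cube([5800, 207, 2510]); translate([1871, 385, 0]) cube([868, 207, 2015]); }
translate([194, 3548, 0]) cube([5800, 207, 2510]);
translate([194, 592, 0]) cube([207, 2956, 2510]);
translate([5787, 592, 0]) cube([207, 2956, 2510]);


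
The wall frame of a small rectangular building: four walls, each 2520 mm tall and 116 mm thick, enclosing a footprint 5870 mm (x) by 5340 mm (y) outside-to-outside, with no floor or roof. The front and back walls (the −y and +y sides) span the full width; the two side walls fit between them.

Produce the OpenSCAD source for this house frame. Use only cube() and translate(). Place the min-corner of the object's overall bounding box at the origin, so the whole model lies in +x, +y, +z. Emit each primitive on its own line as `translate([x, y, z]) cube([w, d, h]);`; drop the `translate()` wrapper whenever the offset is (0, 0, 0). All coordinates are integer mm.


cube([5870, 116, 2520]);
translate([0, 5224, 0]) cube([5870, 116, 2520]);
translate([0, 116, 0]) cube([116, 5108, 2520]);
translate([5754, 116, 0]) cube([116, 5108, 2520]);


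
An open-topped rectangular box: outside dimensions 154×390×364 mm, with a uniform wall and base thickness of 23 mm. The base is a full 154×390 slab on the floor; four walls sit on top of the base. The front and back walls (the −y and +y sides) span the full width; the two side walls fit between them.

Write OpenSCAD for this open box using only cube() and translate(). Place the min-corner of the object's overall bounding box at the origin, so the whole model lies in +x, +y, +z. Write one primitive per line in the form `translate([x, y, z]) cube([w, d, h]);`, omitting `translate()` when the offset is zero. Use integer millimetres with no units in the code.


cube([154, 390, 23]);
translate([0, 0, 23]) cube([154, 23, 341]);
translate([0, 367, 23]) cube([154, 23, 341]);
translate([0, 23, 23]) cube([23, 344, 341]);
translate([131, 23, 23]) cube([23, 344, 341]);


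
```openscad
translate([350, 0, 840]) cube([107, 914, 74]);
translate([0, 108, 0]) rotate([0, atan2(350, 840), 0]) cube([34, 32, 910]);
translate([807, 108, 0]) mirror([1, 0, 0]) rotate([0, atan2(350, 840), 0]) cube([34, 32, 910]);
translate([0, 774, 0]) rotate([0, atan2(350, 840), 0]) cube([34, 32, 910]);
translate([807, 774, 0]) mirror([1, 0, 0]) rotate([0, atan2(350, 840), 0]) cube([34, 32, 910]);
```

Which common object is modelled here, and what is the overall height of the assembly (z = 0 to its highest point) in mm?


A sawhorse. The overall height is 914 mm.

A beam across two mirrored pairs of raked legs — a sawhorse. The beam's underside is at z = 840 (matching the legs' vertical rise in atan2(350, 840)) and the beam is 74 mm tall, so its top is at 840 + 74 = 914 mm. The raked legs top out at the beam's underside, so that is the highest point.


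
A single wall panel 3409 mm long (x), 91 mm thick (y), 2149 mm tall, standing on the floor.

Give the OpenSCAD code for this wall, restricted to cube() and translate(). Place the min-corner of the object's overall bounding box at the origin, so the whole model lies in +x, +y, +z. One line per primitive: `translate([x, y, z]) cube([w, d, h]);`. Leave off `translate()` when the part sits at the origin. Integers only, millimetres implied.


cube([3409, 91, 2149]);


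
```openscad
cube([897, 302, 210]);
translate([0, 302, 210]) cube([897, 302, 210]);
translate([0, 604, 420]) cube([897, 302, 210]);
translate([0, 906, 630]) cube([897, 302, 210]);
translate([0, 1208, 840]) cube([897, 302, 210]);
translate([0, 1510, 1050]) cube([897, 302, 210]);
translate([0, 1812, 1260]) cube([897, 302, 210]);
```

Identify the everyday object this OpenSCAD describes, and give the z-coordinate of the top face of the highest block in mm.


A staircase. The total rise is 1470 mm.

7 identical blocks, each offset up and back from the previous — a staircase. Each step is 210 mm tall and there are 7 of them, so the total rise is 7 × 210 = 1470 mm.


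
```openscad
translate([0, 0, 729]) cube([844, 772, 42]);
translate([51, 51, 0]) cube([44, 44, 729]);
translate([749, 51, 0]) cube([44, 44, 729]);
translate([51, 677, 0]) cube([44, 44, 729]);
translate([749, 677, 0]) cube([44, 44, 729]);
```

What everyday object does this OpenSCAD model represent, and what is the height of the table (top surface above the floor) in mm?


A table. The table height is 771 mm.

A 844×772×42 slab sits at z = 729 on four 44 mm square posts — a table. The top surface is at 729 + 42 = 771 mm.


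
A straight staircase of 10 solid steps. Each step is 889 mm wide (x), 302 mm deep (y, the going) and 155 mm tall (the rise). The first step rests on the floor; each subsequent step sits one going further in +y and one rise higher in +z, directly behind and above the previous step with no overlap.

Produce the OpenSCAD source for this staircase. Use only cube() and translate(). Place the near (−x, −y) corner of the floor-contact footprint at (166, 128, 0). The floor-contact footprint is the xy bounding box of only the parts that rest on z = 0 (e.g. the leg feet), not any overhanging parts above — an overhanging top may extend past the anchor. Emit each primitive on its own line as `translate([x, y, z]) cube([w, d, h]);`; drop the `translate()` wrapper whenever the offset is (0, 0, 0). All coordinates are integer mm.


translate([166, 128, 0]) cube([889, 302, 155]);
translate([166, 430, 155]) cube([889, 302, 155]);
translate([166, 732, 310]) cube([889, 302, 155]);
translate([166, 1034, 465]) cube([889, 302, 155]);
translate([166, 1336, 620]) cube([889, 302, 155]);
translate([166, 1638, 775]) cube([889, 302, 155]);
translate([166, 1940, 930]) cube([889, 302, 155]);
translate([166, 2242, 1085]) cube([889, 302, 155]);
translate([166, 2544, 1240]) cube([889, 302, 155]);
translate([166, 2846, 1395]) cube([889, 302, 155]);


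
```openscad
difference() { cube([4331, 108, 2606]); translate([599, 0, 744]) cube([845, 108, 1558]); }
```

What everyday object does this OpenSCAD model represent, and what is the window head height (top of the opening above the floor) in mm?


A wall with a window opening. The window head height is 2302 mm.

A wall with a rectangular opening subtracted — a window. Sill at z = 744, opening 1558 mm tall, so the head is at 744 + 1558 = 2302 mm.


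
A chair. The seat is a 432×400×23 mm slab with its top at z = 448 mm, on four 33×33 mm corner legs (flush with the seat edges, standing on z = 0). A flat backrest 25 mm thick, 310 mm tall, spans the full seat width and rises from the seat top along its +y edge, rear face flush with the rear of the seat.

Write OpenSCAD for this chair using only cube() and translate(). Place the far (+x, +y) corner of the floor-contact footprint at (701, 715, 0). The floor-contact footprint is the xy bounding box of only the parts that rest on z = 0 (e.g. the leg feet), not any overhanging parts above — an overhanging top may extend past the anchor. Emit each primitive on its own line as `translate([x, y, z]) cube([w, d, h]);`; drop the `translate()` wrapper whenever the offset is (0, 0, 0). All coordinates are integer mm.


// leg_h = 448 - 23 = 425
translate([269, 315, 425]) cube([432, 400, 23]);
translate([269, 315, 0]) cube([33, 33, 425]);
translate([668, 315, 0]) cube([33, 33, 425]);
translate([269, 682, 0]) cube([33, 33, 425]);
translate([668, 682, 0]) cube([33, 33, 425]);
translate([269, 690, 448]) cube([432, 25, 310]);


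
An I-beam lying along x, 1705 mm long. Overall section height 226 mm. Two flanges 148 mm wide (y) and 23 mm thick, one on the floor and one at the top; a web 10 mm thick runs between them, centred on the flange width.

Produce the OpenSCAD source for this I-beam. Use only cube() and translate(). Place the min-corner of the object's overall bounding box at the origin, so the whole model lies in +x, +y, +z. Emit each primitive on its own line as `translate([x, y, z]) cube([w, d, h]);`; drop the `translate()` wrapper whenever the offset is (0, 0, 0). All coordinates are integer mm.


cube([1705, 148, 23]);
translate([0, 69, 23]) cube([1705, 10, 180]);
translate([0, 0, 203]) cube([1705, 148, 23]);


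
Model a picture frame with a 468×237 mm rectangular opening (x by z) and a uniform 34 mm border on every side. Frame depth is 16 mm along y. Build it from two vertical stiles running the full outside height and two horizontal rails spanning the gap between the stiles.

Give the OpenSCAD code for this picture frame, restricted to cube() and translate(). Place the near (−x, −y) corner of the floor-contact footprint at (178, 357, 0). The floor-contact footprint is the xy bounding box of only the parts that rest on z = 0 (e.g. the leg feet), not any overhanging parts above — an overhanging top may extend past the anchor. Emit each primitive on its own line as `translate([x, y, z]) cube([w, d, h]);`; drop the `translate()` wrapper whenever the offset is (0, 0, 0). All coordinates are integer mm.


translate([178, 357, 0]) cube([34, 16, 305]);
translate([680, 357, 0]) cube([34, 16, 305]);
translate([212, 357, 0]) cube([468, 16, 34]);
translate([212, 357, 271]) cube([468, 16, 34]);


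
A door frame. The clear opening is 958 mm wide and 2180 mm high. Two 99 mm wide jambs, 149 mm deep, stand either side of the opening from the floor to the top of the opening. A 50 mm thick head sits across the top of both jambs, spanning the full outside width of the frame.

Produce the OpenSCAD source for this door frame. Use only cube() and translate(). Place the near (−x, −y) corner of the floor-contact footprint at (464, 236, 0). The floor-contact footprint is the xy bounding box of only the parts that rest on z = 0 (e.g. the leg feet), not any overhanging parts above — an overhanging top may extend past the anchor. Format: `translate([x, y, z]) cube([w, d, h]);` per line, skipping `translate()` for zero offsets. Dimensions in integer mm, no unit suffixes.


translate([464, 236, 0]) cube([99, 149, 2180]);
translate([1521, 236, 0]) cube([99, 149, 2180]);
translate([464, 236, 2180]) cube([1156, 149, 50]);


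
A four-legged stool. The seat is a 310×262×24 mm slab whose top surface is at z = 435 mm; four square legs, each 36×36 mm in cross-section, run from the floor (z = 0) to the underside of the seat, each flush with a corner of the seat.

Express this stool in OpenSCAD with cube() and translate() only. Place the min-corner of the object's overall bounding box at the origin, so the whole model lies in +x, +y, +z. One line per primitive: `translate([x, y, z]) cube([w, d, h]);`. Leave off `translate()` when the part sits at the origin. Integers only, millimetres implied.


translate([0, 0, 411]) cube([310, 262, 24]);
cube([36, 36, 411]);
translate([274, 0, 0]) cube([36, 36, 411]);
translate([0, 226, 0]) cube([36, 36, 411]);
translate([274, 226, 0]) cube([36, 36, 411]);


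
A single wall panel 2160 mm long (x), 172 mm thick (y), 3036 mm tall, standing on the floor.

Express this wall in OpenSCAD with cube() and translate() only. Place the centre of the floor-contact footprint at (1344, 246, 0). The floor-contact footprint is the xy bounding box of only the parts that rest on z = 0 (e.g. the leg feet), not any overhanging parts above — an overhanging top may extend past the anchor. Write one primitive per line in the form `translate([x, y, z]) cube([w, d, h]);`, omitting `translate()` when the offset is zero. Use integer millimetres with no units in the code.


translate([264, 160, 0]) cube([2160, 172, 3036]);


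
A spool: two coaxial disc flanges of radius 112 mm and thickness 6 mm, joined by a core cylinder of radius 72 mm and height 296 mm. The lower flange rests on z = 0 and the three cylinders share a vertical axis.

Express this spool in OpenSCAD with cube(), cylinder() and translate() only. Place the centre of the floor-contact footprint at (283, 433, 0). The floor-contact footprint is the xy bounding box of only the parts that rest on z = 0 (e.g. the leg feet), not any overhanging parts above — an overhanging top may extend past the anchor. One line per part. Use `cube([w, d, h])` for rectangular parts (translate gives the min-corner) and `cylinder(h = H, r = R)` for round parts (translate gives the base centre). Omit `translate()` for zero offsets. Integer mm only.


translate([283, 433, 0]) cylinder(h = 6, r = 112);
translate([283, 433, 6]) cylinder(h = 296, r = 72);
translate([283, 433, 302]) cylinder(h = 6, r = 112);


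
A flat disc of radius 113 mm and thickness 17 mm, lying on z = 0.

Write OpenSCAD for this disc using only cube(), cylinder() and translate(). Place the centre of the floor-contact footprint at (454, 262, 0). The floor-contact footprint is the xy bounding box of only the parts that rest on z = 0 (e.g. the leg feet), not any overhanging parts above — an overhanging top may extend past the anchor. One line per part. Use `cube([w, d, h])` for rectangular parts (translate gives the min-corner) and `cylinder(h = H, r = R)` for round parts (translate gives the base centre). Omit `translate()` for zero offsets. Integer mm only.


translate([454, 262, 0]) cylinder(h = 17, r = 113);


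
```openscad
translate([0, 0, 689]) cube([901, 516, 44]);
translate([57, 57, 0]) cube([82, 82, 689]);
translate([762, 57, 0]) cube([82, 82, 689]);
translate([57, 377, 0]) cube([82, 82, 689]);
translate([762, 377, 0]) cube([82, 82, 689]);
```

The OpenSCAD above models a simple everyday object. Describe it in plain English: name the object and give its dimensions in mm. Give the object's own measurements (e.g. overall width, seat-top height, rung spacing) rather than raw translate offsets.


A rectangular dining table. The top is 901×516×44 mm with its upper surface at z = 733 mm. It stands on four 82×82 mm square legs, each inset 57 mm from the nearest pair of top edges, running from the floor to the underside of the top.


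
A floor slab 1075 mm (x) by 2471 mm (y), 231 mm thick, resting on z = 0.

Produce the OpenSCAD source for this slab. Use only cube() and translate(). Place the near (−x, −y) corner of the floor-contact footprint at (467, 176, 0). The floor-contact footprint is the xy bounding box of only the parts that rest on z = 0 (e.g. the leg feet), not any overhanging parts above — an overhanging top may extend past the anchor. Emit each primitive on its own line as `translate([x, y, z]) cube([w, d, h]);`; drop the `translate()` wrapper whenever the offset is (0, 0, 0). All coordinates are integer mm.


translate([467, 176, 0]) cube([1075, 2471, 231]);


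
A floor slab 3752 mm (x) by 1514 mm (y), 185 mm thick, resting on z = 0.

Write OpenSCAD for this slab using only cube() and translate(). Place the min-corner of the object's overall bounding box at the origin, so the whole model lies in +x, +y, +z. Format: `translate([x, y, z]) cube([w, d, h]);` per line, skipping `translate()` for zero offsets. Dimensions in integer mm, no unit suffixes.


cube([3752, 1514, 185]);


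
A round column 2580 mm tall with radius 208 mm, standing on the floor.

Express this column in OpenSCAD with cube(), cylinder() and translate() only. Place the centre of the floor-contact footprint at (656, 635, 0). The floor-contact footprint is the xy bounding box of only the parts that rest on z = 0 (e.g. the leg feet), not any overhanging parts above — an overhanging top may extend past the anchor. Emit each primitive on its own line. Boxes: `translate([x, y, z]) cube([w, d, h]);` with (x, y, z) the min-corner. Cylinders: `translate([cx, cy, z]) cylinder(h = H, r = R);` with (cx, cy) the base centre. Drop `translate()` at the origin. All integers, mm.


translate([656, 635, 0]) cylinder(h = 2580, r = 208);


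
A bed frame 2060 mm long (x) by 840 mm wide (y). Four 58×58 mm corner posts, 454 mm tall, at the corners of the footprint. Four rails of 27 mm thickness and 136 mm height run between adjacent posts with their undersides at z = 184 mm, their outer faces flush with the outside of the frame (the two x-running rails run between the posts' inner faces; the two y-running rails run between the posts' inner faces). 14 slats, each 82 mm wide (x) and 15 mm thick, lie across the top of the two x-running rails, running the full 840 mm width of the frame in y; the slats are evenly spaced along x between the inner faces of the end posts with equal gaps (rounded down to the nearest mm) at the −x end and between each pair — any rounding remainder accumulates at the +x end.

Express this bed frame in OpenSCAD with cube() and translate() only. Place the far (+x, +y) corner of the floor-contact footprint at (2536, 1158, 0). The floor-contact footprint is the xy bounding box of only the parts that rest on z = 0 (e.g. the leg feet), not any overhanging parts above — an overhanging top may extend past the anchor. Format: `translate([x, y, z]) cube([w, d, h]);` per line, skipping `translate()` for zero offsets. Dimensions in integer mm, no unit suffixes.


translate([476, 318, 0]) cube([58, 58, 454]);
translate([476, 1100, 0]) cube([58, 58, 454]);
translate([2478, 318, 0]) cube([58, 58, 454]);
translate([2478, 1100, 0]) cube([58, 58, 454]);
translate([534, 318, 184]) cube([1944, 27, 136]);
translate([534, 1131, 184]) cube([1944, 27, 136]);
translate([476, 376, 184]) cube([27, 724, 136]);
translate([2509, 376, 184]) cube([27, 724, 136]);
translate([587, 318, 320]) cube([82, 840, 15]);
translate([722, 318, 320]) cube([82, 840, 15]);
translate([857, 318, 320]) cube([82, 840, 15]);
translate([992, 318, 320]) cube([82, 840, 15]);
translate([1127, 318, 320]) cube([82, 840, 15]);
translate([1262, 318, 320]) cube([82, 840, 15]);
translate([1397, 318, 320]) cube([82, 840, 15]);
translate([1532, 318, 320]) cube([82, 840, 15]);
translate([1667, 318, 320]) cube([82, 840, 15]);
translate([1802, 318, 320]) cube([82, 840, 15]);
translate([1937, 318, 320]) cube([82, 840, 15]);
translate([2072, 318, 320]) cube([82, 840, 15]);
translate([2207, 318, 320]) cube([82, 840, 15]);
translate([2342, 318, 320]) cube([82, 840, 15]);


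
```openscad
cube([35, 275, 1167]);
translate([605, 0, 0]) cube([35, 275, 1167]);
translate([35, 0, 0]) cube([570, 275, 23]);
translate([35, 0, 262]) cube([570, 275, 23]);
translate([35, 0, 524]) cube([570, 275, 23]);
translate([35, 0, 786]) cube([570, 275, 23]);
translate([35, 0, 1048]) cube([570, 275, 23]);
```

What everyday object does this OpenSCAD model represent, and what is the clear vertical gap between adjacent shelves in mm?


A bookshelf. The clear shelf gap is 239 mm.

Two tall side panels with 5 horizontal boards between them — a bookshelf. The first two shelf undersides are at z = 0 and z = 262; with shelf thickness 23, the clear gap is 262 − 0 − 23 = 239 mm.


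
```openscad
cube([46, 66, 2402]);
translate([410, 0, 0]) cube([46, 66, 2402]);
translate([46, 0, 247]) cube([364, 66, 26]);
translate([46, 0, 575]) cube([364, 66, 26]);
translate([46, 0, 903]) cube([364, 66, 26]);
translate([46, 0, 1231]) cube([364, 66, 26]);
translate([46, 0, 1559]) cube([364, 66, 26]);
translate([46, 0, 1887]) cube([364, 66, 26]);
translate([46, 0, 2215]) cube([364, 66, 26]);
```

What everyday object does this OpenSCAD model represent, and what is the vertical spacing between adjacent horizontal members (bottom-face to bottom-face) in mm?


A ladder. The rung spacing is 328 mm.

Two tall 46×66 posts with 7 short bars between them — a ladder. Adjacent rungs sit at z = 247 and z = 575, so the spacing is 575 − 247 = 328 mm.


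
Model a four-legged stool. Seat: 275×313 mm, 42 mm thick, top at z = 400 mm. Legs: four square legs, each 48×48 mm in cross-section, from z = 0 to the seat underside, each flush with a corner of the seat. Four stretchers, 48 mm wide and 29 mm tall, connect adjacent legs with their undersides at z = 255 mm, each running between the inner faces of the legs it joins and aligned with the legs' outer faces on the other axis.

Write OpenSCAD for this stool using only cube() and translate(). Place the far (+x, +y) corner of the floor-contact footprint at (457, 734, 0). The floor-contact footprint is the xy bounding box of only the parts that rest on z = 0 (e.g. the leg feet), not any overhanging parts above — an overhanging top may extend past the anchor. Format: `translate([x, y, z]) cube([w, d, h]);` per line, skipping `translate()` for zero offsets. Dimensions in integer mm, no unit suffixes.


translate([182, 421, 358]) cube([275, 313, 42]);
translate([182, 421, 0]) cube([48, 48, 358]);
translate([409, 421, 0]) cube([48, 48, 358]);
translate([182, 686, 0]) cube([48, 48, 358]);
translate([409, 686, 0]) cube([48, 48, 358]);
translate([230, 421, 255]) cube([179, 48, 29]);
translate([230, 686, 255]) cube([179, 48, 29]);
translate([182, 469, 255]) cube([48, 217, 29]);
translate([409, 469, 255]) cube([48, 217, 29]);


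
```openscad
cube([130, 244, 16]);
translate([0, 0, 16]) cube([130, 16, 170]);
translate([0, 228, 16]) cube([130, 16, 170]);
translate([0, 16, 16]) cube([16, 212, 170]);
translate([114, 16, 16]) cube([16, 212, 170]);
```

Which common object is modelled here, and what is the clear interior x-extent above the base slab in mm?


An open box. The internal width is 98 mm.

A 130×244 base slab with four walls standing on it — an open box. The base is 130 mm wide and the walls are 16 mm thick, so the internal width is 130 − 2 × 16 = 98 mm.


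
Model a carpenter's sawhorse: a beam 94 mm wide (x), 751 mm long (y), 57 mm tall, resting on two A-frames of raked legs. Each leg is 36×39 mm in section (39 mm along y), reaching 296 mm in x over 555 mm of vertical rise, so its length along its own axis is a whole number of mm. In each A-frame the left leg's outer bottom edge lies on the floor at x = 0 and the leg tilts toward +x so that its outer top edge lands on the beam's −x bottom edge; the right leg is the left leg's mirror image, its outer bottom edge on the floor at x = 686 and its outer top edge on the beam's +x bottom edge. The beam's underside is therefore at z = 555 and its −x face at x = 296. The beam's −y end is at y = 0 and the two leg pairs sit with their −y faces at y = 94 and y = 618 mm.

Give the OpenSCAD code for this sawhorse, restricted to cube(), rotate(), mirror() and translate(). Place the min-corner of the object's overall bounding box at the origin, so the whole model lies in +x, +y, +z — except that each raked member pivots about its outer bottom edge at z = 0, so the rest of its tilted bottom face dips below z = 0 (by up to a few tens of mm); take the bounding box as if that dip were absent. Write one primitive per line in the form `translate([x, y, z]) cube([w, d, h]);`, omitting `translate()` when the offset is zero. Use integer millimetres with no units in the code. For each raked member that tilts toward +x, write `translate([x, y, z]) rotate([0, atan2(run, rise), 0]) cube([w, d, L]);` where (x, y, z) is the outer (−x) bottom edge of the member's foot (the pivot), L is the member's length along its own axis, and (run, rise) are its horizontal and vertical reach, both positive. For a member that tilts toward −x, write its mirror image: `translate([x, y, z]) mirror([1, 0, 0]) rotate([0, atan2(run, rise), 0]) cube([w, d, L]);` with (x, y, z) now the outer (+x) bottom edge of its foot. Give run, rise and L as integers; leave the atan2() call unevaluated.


translate([296, 0, 555]) cube([94, 751, 57]);
translate([0, 94, 0]) rotate([0, atan2(296, 555), 0]) cube([36, 39, 629]);
translate([686, 94, 0]) mirror([1, 0, 0]) rotate([0, atan2(296, 555), 0]) cube([36, 39, 629]);
translate([0, 618, 0]) rotate([0, atan2(296, 555), 0]) cube([36, 39, 629]);
translate([686, 618, 0]) mirror([1, 0, 0]) rotate([0, atan2(296, 555), 0]) cube([36, 39, 629]);


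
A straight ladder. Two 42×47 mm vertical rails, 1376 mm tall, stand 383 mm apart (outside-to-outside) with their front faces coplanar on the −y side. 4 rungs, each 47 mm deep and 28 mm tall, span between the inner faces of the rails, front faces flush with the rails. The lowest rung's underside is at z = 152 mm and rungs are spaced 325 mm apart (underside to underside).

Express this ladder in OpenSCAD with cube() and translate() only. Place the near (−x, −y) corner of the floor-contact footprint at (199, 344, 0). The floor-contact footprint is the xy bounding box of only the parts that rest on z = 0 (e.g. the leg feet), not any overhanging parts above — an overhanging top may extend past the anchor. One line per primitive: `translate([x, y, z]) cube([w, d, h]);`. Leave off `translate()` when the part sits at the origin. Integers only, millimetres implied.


translate([199, 344, 0]) cube([42, 47, 1376]);
translate([540, 344, 0]) cube([42, 47, 1376]);
translate([241, 344, 152]) cube([299, 47, 28]);
translate([241, 344, 477]) cube([299, 47, 28]);
translate([241, 344, 802]) cube([299, 47, 28]);
translate([241, 344, 1127]) cube([299, 47, 28]);


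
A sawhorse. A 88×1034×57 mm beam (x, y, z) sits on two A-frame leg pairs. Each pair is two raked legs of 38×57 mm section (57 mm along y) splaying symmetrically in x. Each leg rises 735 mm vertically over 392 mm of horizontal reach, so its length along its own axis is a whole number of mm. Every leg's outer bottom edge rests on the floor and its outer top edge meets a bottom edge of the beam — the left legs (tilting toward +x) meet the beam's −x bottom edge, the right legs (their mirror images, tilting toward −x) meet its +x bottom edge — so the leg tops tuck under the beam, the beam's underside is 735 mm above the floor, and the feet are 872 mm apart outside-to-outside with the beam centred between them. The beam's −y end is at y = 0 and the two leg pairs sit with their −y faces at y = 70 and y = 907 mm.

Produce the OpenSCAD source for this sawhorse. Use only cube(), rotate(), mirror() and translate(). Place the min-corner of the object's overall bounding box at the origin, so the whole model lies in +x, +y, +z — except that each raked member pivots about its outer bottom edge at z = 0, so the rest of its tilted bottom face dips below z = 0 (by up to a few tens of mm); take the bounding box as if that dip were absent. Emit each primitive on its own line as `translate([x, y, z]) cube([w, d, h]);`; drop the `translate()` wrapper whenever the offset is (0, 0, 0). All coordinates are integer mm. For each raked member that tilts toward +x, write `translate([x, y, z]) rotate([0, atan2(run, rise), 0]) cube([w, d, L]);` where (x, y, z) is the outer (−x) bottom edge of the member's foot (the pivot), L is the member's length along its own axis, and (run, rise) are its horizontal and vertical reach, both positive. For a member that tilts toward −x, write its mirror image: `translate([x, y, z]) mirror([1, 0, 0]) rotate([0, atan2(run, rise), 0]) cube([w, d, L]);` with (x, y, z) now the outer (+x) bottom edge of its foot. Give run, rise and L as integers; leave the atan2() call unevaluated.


translate([392, 0, 735]) cube([88, 1034, 57]);
translate([0, 70, 0]) rotate([0, atan2(392, 735), 0]) cube([38, 57, 833]);
translate([872, 70, 0]) mirror([1, 0, 0]) rotate([0, atan2(392, 735), 0]) cube([38, 57, 833]);
translate([0, 907, 0]) rotate([0, atan2(392, 735), 0]) cube([38, 57, 833]);
translate([872, 907, 0]) mirror([1, 0, 0]) rotate([0, atan2(392, 735), 0]) cube([38, 57, 833]);


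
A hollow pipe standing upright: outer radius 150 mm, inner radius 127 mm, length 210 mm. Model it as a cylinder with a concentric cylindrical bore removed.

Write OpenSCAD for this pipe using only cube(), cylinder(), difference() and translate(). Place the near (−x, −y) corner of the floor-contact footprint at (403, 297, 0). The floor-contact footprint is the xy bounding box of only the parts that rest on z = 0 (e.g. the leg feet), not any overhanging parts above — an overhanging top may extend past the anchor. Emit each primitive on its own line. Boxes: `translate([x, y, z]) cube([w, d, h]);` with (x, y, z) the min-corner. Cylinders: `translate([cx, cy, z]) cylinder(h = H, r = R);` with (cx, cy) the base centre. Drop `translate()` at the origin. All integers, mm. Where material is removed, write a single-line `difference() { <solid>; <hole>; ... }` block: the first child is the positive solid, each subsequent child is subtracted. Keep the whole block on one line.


difference() { translate([553, 447, 0]) cylinder(h = 210, r = 150); translate([553, 447, 0]) cylinder(h = 210, r = 127); }


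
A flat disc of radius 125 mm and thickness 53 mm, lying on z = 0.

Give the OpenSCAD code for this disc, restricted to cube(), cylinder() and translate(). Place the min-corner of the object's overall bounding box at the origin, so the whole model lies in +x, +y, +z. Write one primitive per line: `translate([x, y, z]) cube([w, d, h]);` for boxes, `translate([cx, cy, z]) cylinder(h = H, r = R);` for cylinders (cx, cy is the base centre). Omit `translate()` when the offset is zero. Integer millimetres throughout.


translate([125, 125, 0]) cylinder(h = 53, r = 125);


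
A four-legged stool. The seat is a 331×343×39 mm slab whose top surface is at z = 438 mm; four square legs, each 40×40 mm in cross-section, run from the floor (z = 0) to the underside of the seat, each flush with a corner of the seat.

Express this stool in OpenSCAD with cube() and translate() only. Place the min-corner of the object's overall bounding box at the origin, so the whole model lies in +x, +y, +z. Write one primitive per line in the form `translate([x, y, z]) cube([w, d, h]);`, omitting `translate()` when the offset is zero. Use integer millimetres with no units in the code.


translate([0, 0, 399]) cube([331, 343, 39]);
cube([40, 40, 399]);
translate([291, 0, 0]) cube([40, 40, 399]);
translate([0, 303, 0]) cube([40, 40, 399]);
translate([291, 303, 0]) cube([40, 40, 399]);
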